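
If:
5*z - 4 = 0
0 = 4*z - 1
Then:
No Solution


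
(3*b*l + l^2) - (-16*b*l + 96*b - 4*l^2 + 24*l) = 19*b*l - 96*b + 5*l^2 - 24*l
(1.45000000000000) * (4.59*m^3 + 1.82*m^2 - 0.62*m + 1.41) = 6.6555*m^3 + 2.639*m^2 - 0.899*m + 2.0445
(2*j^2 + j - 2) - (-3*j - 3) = 2*j^2 + 4*j + 1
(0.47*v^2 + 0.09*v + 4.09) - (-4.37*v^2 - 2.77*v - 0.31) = 4.84*v^2 + 2.86*v + 4.4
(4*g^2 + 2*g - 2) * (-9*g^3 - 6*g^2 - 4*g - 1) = -36*g^5 - 42*g^4 - 10*g^3 + 6*g + 2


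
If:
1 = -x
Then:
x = -1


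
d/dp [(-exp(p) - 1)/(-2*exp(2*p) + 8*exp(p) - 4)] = (-(exp(p) - 2)*(exp(p) + 1) + exp(2*p)/2 - 2*exp(p) + 1)*exp(p)/(exp(2*p) - 4*exp(p) + 2)^2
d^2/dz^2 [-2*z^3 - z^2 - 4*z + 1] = -12*z - 2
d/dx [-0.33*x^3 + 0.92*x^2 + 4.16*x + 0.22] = -0.99*x^2 + 1.84*x + 4.16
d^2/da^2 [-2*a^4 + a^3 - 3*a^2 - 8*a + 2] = -24*a^2 + 6*a - 6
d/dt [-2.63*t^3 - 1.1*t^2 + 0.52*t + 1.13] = -7.89*t^2 - 2.2*t + 0.52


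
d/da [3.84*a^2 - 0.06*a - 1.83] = 7.68*a - 0.06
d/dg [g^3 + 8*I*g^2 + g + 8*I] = 3*g^2 + 16*I*g + 1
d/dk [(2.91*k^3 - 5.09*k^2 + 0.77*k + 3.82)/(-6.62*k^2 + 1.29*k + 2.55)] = (-19.2642*k^4 + 7.5078*k^3 + 20.7928*k^2 + 24.6178*k - 2.9643)/(43.8244*k^4 - 17.0796*k^3 - 32.0979*k^2 + 6.579*k + 6.5025)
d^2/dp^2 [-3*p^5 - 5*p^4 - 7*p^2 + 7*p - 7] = -60*p^3 - 60*p^2 - 14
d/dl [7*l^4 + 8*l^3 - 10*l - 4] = 28*l^3 + 24*l^2 - 10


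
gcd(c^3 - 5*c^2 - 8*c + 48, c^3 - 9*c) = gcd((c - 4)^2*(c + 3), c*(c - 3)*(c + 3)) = c + 3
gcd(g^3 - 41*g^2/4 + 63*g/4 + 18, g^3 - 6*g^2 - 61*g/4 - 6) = g - 8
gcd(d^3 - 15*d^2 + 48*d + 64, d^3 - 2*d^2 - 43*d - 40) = d^2 - 7*d - 8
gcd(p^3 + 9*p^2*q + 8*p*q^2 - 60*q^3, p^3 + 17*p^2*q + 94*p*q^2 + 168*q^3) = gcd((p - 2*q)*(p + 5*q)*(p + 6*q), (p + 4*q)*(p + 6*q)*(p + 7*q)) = p + 6*q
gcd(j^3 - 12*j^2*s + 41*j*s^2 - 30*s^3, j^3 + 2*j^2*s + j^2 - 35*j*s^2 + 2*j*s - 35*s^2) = -j + 5*s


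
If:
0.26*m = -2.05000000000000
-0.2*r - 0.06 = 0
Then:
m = -7.88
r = -0.30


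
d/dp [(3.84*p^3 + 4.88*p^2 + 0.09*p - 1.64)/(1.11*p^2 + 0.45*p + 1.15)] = (4.2624*p^4 + 3.456*p^3 + 15.3441*p^2 + 14.8648*p + 0.8415)/(1.2321*p^4 + 0.999*p^3 + 2.7555*p^2 + 1.035*p + 1.3225)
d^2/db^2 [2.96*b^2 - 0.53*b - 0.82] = 5.92000000000000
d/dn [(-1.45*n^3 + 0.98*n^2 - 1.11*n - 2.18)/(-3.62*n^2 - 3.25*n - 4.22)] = (5.249*n^4 + 9.425*n^3 + 11.1538*n^2 - 24.0544*n - 2.4008)/(13.1044*n^4 + 23.53*n^3 + 41.1153*n^2 + 27.43*n + 17.8084)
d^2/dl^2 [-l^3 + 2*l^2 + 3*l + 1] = 4 - 6*l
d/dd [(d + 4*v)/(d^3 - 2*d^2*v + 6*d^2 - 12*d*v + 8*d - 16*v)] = (d^3 - 2*d^2*v + 6*d^2 - 12*d*v + 8*d - 16*v - (d + 4*v)*(3*d^2 - 4*d*v + 12*d - 12*v + 8))/(d^3 - 2*d^2*v + 6*d^2 - 12*d*v + 8*d - 16*v)^2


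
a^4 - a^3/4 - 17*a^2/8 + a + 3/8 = (a - 1)^2*(a + 1/4)*(a + 3/2)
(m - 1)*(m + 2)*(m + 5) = m^3 + 6*m^2 + 3*m - 10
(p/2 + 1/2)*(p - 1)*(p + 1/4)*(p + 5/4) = p^4/2 + 3*p^3/4 - 11*p^2/32 - 3*p/4 - 5/32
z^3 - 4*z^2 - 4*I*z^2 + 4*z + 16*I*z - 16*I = (z - 2)^2*(z - 4*I)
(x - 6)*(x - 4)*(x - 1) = x^3 - 11*x^2 + 34*x - 24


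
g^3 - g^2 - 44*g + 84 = (g - 6)*(g - 2)*(g + 7)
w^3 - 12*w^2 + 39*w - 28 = (w - 7)*(w - 4)*(w - 1)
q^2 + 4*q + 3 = (q + 1)*(q + 3)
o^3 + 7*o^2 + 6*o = o*(o + 1)*(o + 6)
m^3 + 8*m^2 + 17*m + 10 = (m + 1)*(m + 2)*(m + 5)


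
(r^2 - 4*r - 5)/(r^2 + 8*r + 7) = (r - 5)/(r + 7)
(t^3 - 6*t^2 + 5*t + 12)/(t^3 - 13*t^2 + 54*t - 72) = (t + 1)/(t - 6)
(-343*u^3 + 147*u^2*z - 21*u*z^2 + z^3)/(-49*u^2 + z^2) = (49*u^2 - 14*u*z + z^2)/(7*u + z)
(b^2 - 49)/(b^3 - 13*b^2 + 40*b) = (b^2 - 49)/(b*(b^2 - 13*b + 40))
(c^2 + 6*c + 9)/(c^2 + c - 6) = (c + 3)/(c - 2)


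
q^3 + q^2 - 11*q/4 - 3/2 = (q - 3/2)*(q + 1/2)*(q + 2)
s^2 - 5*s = s*(s - 5)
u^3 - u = u*(u - 1)*(u + 1)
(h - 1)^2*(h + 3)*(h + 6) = h^4 + 7*h^3 + h^2 - 27*h + 18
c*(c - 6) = c^2 - 6*c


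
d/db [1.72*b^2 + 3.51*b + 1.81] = 3.44*b + 3.51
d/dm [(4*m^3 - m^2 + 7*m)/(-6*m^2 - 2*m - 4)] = (-6*m^4 - 4*m^3 - m^2 + 2*m - 7)/(9*m^4 + 6*m^3 + 13*m^2 + 4*m + 4)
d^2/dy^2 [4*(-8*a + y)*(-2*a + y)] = 8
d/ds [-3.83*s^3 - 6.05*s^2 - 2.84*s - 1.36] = -11.49*s^2 - 12.1*s - 2.84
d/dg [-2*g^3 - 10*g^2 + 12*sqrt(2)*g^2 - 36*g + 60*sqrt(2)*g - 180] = -6*g^2 - 20*g + 24*sqrt(2)*g - 36 + 60*sqrt(2)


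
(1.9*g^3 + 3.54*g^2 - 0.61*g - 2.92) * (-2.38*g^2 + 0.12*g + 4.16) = -4.522*g^5 - 8.1972*g^4 + 9.7806*g^3 + 21.6028*g^2 - 2.888*g - 12.1472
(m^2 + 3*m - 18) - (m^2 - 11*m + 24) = 14*m - 42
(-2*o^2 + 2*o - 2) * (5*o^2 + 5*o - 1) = -10*o^4 + 2*o^2 - 12*o + 2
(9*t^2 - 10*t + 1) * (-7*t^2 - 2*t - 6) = -63*t^4 + 52*t^3 - 41*t^2 + 58*t - 6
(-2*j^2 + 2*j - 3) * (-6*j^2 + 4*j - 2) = 12*j^4 - 20*j^3 + 30*j^2 - 16*j + 6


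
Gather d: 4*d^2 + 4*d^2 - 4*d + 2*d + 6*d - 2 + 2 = 8*d^2 + 4*d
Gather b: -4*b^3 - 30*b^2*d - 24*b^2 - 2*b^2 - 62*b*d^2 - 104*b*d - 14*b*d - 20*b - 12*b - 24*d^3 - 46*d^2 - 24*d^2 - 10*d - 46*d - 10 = -4*b^3 + b^2*(-30*d - 26) + b*(-62*d^2 - 118*d - 32) - 24*d^3 - 70*d^2 - 56*d - 10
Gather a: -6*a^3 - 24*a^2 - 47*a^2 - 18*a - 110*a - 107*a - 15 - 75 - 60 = -6*a^3 - 71*a^2 - 235*a - 150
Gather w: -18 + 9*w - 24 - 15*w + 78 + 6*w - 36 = 0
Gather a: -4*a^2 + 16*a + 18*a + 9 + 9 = -4*a^2 + 34*a + 18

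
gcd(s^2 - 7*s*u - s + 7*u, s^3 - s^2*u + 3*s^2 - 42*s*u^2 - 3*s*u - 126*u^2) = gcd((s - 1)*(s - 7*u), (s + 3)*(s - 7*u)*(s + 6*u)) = s - 7*u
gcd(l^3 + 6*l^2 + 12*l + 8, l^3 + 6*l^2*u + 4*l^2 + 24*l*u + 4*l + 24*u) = l^2 + 4*l + 4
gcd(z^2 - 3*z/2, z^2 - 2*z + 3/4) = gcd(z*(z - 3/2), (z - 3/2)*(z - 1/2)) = z - 3/2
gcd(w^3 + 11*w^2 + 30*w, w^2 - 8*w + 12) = 1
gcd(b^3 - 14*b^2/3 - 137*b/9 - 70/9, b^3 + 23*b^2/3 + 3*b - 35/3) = b + 5/3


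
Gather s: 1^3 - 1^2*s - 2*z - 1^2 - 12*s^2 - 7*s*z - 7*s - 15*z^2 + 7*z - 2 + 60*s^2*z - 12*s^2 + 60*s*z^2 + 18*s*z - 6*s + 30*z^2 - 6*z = s^2*(60*z - 24) + s*(60*z^2 + 11*z - 14) + 15*z^2 - z - 2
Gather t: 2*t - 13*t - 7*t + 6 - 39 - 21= -18*t - 54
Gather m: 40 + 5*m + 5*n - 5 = 5*m + 5*n + 35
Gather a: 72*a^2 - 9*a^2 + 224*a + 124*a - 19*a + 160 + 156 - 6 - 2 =63*a^2 + 329*a + 308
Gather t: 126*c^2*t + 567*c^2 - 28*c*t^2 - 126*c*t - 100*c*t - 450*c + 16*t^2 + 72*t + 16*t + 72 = 567*c^2 - 450*c + t^2*(16 - 28*c) + t*(126*c^2 - 226*c + 88) + 72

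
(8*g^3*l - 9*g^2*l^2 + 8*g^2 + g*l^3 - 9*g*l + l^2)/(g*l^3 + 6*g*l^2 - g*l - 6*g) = (8*g^3*l - 9*g^2*l^2 + 8*g^2 + g*l^3 - 9*g*l + l^2)/(g*(l^3 + 6*l^2 - l - 6))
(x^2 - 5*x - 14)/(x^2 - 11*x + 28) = (x + 2)/(x - 4)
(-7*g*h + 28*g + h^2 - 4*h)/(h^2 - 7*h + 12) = (-7*g + h)/(h - 3)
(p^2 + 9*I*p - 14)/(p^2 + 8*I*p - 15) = (p^2 + 9*I*p - 14)/(p^2 + 8*I*p - 15)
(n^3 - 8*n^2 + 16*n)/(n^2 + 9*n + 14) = n*(n^2 - 8*n + 16)/(n^2 + 9*n + 14)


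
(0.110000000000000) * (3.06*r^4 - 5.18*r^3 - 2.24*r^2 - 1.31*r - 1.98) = 0.3366*r^4 - 0.5698*r^3 - 0.2464*r^2 - 0.1441*r - 0.2178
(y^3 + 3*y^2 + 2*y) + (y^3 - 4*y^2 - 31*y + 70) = 2*y^3 - y^2 - 29*y + 70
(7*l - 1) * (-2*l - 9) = -14*l^2 - 61*l + 9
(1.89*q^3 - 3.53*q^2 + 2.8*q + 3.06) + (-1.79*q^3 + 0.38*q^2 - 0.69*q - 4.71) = 0.0999999999999999*q^3 - 3.15*q^2 + 2.11*q - 1.65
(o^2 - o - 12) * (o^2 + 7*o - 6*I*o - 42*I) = o^4 + 6*o^3 - 6*I*o^3 - 19*o^2 - 36*I*o^2 - 84*o + 114*I*o + 504*I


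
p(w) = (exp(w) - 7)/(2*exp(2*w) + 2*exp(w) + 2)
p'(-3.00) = 0.20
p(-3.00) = -3.30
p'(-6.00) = 0.01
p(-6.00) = -3.49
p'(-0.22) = 1.25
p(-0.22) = -1.27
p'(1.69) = 0.12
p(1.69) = -0.02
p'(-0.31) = 1.26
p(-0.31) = -1.38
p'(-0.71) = 1.20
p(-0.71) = -1.88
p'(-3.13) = 0.17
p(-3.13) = -3.33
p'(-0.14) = 1.22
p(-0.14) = -1.17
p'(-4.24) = 0.06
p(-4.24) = -3.44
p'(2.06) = 0.04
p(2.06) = 0.01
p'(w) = (exp(w) - 7)*(-4*exp(2*w) - 2*exp(w))/(2*exp(2*w) + 2*exp(w) + 2)^2 + exp(w)/(2*exp(2*w) + 2*exp(w) + 2) = (-(exp(w) - 7)*(2*exp(w) + 1) + exp(2*w) + exp(w) + 1)*exp(w)/(2*(exp(2*w) + exp(w) + 1)^2)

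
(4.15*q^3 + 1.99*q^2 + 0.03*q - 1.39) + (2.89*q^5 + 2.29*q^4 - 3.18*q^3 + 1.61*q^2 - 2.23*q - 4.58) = 2.89*q^5 + 2.29*q^4 + 0.97*q^3 + 3.6*q^2 - 2.2*q - 5.97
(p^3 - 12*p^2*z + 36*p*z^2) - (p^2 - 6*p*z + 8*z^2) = p^3 - 12*p^2*z - p^2 + 36*p*z^2 + 6*p*z - 8*z^2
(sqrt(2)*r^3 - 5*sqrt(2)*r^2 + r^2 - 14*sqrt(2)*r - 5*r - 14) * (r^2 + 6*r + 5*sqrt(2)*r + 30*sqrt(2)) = sqrt(2)*r^5 + sqrt(2)*r^4 + 11*r^4 - 39*sqrt(2)*r^3 + 11*r^3 - 484*r^2 - 79*sqrt(2)*r^2 - 924*r - 220*sqrt(2)*r - 420*sqrt(2)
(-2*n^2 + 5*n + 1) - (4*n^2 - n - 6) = -6*n^2 + 6*n + 7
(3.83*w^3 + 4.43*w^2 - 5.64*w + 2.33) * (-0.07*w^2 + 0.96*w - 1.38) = -0.2681*w^5 + 3.3667*w^4 - 0.6378*w^3 - 11.6909*w^2 + 10.02*w - 3.2154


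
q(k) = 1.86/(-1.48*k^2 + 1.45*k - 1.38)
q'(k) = 1.86*(2.96*k - 1.45)/(-1.48*k^2 + 1.45*k - 1.38)^2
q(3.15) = -0.16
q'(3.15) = 0.11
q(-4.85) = -0.04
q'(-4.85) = -0.02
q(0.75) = -1.65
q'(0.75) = 1.13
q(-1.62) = -0.24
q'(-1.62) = -0.20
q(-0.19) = -1.09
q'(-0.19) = -1.28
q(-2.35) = -0.14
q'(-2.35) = -0.09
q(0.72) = -1.69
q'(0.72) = 1.04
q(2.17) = -0.36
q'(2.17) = 0.34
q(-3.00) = -0.10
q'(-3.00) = -0.05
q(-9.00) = -0.01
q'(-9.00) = -0.00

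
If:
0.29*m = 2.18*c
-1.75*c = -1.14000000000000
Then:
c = 0.65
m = 4.90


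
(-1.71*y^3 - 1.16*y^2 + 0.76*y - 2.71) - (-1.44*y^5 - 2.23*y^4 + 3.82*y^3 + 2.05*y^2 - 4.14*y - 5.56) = 1.44*y^5 + 2.23*y^4 - 5.53*y^3 - 3.21*y^2 + 4.9*y + 2.85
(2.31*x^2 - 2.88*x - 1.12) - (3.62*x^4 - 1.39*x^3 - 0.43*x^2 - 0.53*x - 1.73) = -3.62*x^4 + 1.39*x^3 + 2.74*x^2 - 2.35*x + 0.61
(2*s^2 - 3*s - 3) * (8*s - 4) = 16*s^3 - 32*s^2 - 12*s + 12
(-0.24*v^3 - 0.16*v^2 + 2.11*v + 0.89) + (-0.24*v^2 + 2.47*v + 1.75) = -0.24*v^3 - 0.4*v^2 + 4.58*v + 2.64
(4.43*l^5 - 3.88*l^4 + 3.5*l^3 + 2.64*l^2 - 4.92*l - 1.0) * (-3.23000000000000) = -14.3089*l^5 + 12.5324*l^4 - 11.305*l^3 - 8.5272*l^2 + 15.8916*l + 3.23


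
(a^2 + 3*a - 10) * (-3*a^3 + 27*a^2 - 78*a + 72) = -3*a^5 + 18*a^4 + 33*a^3 - 432*a^2 + 996*a - 720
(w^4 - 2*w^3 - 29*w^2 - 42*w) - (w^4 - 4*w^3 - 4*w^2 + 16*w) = 2*w^3 - 25*w^2 - 58*w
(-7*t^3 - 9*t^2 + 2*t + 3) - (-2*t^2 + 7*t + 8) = -7*t^3 - 7*t^2 - 5*t - 5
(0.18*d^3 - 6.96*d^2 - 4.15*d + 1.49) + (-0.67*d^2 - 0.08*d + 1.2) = 0.18*d^3 - 7.63*d^2 - 4.23*d + 2.69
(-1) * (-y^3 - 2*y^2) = y^3 + 2*y^2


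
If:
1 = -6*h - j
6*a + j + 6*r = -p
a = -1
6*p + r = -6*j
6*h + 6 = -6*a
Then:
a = -1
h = 0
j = -1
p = 29/35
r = 36/35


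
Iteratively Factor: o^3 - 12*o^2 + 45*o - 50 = (o - 5)*(o^2 - 7*o + 10) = (o - 5)^2*(o - 2)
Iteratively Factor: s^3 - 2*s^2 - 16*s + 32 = (s - 2)*(s^2 - 16) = (s - 2)*(s + 4)*(s - 4)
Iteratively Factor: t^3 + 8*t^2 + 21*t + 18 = (t + 3)*(t^2 + 5*t + 6) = (t + 2)*(t + 3)*(t + 3)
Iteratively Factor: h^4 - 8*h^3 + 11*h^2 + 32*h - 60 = (h - 5)*(h^3 - 3*h^2 - 4*h + 12) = (h - 5)*(h - 3)*(h^2 - 4) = (h - 5)*(h - 3)*(h + 2)*(h - 2)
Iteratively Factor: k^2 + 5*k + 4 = (k + 1)*(k + 4)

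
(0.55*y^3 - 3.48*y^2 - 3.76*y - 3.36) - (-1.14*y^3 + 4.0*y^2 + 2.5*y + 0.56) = 1.69*y^3 - 7.48*y^2 - 6.26*y - 3.92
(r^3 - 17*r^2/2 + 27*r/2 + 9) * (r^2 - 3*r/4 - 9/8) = r^5 - 37*r^4/4 + 75*r^3/4 + 135*r^2/16 - 351*r/16 - 81/8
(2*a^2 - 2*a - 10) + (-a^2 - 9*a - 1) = a^2 - 11*a - 11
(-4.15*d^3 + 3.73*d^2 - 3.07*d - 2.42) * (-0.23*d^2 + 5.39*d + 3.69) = 0.9545*d^5 - 23.2264*d^4 + 5.4973*d^3 - 2.227*d^2 - 24.3721*d - 8.9298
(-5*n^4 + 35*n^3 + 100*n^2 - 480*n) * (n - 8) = -5*n^5 + 75*n^4 - 180*n^3 - 1280*n^2 + 3840*n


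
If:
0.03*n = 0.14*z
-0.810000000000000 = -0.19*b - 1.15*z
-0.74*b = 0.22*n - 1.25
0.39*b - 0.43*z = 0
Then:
No Solution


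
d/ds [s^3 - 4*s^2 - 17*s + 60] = 3*s^2 - 8*s - 17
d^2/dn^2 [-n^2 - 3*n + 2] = -2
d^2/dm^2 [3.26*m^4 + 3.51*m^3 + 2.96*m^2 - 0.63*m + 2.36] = 39.12*m^2 + 21.06*m + 5.92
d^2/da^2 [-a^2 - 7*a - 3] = -2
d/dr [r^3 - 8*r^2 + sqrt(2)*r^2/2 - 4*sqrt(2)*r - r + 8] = 3*r^2 - 16*r + sqrt(2)*r - 4*sqrt(2) - 1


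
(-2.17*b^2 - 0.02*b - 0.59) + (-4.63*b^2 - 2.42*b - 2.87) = -6.8*b^2 - 2.44*b - 3.46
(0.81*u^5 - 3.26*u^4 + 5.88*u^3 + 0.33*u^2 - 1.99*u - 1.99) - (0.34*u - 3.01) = 0.81*u^5 - 3.26*u^4 + 5.88*u^3 + 0.33*u^2 - 2.33*u + 1.02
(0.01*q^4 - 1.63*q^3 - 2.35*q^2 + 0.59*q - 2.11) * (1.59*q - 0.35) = 0.0159*q^5 - 2.5952*q^4 - 3.166*q^3 + 1.7606*q^2 - 3.5614*q + 0.7385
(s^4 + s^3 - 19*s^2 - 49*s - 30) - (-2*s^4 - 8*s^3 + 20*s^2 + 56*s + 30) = 3*s^4 + 9*s^3 - 39*s^2 - 105*s - 60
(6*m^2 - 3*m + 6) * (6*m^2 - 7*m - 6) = 36*m^4 - 60*m^3 + 21*m^2 - 24*m - 36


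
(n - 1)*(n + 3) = n^2 + 2*n - 3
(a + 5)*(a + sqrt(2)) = a^2 + sqrt(2)*a + 5*a + 5*sqrt(2)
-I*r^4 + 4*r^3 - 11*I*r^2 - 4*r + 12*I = (r + 1)*(r - 2*I)*(r + 6*I)*(-I*r + I)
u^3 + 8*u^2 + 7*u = u*(u + 1)*(u + 7)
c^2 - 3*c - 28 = (c - 7)*(c + 4)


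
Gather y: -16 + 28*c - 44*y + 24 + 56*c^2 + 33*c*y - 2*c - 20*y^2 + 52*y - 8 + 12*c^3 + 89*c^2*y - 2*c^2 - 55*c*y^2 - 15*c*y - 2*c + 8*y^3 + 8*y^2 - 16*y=12*c^3 + 54*c^2 + 24*c + 8*y^3 + y^2*(-55*c - 12) + y*(89*c^2 + 18*c - 8)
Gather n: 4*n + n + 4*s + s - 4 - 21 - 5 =5*n + 5*s - 30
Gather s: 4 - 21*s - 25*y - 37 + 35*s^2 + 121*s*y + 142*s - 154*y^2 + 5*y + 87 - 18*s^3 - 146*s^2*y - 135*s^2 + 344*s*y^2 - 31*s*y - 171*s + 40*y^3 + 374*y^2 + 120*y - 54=-18*s^3 + s^2*(-146*y - 100) + s*(344*y^2 + 90*y - 50) + 40*y^3 + 220*y^2 + 100*y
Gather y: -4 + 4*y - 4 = 4*y - 8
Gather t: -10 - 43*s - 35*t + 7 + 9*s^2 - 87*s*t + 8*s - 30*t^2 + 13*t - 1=9*s^2 - 35*s - 30*t^2 + t*(-87*s - 22) - 4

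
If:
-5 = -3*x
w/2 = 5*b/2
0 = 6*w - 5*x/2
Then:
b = 5/36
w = 25/36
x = 5/3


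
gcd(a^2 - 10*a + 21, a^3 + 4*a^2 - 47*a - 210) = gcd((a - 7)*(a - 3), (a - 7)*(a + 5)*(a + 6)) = a - 7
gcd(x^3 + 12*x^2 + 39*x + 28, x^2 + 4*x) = x + 4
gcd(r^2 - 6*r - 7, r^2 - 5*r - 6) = r + 1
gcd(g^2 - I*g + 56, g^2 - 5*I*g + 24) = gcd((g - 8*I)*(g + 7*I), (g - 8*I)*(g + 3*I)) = g - 8*I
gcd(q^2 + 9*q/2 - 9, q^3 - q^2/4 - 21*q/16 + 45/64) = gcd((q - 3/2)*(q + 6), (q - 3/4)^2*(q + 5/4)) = 1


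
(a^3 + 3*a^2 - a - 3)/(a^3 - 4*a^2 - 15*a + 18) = (a + 1)/(a - 6)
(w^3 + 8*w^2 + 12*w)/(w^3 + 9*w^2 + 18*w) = (w + 2)/(w + 3)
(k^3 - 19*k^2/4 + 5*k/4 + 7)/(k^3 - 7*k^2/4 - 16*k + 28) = (k + 1)/(k + 4)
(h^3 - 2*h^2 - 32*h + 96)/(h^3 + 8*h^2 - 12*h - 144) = (h - 4)/(h + 6)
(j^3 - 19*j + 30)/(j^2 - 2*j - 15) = (-j^3 + 19*j - 30)/(-j^2 + 2*j + 15)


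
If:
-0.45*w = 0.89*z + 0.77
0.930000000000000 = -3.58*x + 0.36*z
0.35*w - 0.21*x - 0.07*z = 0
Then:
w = -0.34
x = -0.33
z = -0.69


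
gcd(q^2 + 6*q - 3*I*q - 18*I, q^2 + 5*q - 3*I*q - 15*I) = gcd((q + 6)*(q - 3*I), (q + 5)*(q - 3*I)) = q - 3*I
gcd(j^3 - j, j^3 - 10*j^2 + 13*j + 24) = j + 1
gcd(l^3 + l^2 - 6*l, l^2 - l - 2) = l - 2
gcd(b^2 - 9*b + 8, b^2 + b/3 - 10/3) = 1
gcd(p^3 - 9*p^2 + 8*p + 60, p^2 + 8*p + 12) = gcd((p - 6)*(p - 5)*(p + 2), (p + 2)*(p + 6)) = p + 2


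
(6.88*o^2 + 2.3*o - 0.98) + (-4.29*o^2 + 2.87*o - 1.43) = 2.59*o^2 + 5.17*o - 2.41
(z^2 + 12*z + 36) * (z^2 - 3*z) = z^4 + 9*z^3 - 108*z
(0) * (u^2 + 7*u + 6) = 0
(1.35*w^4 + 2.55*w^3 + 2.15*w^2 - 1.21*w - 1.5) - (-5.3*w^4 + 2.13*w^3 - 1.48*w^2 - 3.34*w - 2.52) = 6.65*w^4 + 0.42*w^3 + 3.63*w^2 + 2.13*w + 1.02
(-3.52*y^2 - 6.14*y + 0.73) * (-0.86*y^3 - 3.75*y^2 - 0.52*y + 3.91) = 3.0272*y^5 + 18.4804*y^4 + 24.2276*y^3 - 13.3079*y^2 - 24.387*y + 2.8543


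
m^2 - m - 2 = (m - 2)*(m + 1)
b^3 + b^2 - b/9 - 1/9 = (b - 1/3)*(b + 1/3)*(b + 1)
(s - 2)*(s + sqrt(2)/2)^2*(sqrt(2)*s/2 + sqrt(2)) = sqrt(2)*s^4/2 + s^3 - 7*sqrt(2)*s^2/4 - 4*s - sqrt(2)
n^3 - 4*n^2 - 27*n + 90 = (n - 6)*(n - 3)*(n + 5)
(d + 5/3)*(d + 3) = d^2 + 14*d/3 + 5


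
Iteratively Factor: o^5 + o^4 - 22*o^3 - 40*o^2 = (o)*(o^4 + o^3 - 22*o^2 - 40*o) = o*(o + 4)*(o^3 - 3*o^2 - 10*o) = o*(o + 2)*(o + 4)*(o^2 - 5*o) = o*(o - 5)*(o + 2)*(o + 4)*(o)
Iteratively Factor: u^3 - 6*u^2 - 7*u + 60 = (u - 4)*(u^2 - 2*u - 15) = (u - 5)*(u - 4)*(u + 3)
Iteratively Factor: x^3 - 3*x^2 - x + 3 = (x - 3)*(x^2 - 1) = (x - 3)*(x - 1)*(x + 1)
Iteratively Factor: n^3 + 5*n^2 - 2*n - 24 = (n + 3)*(n^2 + 2*n - 8) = (n - 2)*(n + 3)*(n + 4)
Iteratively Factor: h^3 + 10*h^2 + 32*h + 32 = (h + 2)*(h^2 + 8*h + 16) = (h + 2)*(h + 4)*(h + 4)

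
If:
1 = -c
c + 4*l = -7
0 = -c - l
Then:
No Solution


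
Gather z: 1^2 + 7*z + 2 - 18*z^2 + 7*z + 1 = -18*z^2 + 14*z + 4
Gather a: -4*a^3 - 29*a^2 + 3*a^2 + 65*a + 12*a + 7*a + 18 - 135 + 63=-4*a^3 - 26*a^2 + 84*a - 54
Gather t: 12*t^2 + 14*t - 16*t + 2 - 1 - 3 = 12*t^2 - 2*t - 2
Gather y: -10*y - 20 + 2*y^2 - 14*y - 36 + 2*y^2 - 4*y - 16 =4*y^2 - 28*y - 72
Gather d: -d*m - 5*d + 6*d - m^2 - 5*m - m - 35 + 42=d*(1 - m) - m^2 - 6*m + 7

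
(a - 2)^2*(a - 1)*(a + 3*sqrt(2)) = a^4 - 5*a^3 + 3*sqrt(2)*a^3 - 15*sqrt(2)*a^2 + 8*a^2 - 4*a + 24*sqrt(2)*a - 12*sqrt(2)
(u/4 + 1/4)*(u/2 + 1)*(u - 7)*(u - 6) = u^4/8 - 5*u^3/4 + 5*u^2/8 + 25*u/2 + 21/2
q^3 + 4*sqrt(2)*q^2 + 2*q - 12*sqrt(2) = (q - sqrt(2))*(q + 2*sqrt(2))*(q + 3*sqrt(2))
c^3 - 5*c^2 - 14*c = c*(c - 7)*(c + 2)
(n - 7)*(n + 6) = n^2 - n - 42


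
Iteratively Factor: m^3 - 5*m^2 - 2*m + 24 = (m - 4)*(m^2 - m - 6) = (m - 4)*(m + 2)*(m - 3)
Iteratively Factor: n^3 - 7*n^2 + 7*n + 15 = (n + 1)*(n^2 - 8*n + 15) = (n - 5)*(n + 1)*(n - 3)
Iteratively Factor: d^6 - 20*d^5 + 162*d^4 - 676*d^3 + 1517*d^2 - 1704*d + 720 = (d - 4)*(d^5 - 16*d^4 + 98*d^3 - 284*d^2 + 381*d - 180) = (d - 4)*(d - 1)*(d^4 - 15*d^3 + 83*d^2 - 201*d + 180) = (d - 4)^2*(d - 1)*(d^3 - 11*d^2 + 39*d - 45) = (d - 5)*(d - 4)^2*(d - 1)*(d^2 - 6*d + 9) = (d - 5)*(d - 4)^2*(d - 3)*(d - 1)*(d - 3)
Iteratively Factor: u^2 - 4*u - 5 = (u - 5)*(u + 1)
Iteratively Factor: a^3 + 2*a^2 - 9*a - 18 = (a + 3)*(a^2 - a - 6) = (a - 3)*(a + 3)*(a + 2)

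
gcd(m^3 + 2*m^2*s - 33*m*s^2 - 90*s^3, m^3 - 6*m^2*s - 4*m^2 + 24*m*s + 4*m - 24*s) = -m + 6*s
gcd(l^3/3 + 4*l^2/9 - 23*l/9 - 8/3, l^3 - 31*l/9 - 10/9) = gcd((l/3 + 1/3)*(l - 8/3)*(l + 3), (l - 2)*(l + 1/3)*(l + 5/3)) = 1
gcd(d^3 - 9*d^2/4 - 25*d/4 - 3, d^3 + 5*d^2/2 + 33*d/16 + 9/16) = d^2 + 7*d/4 + 3/4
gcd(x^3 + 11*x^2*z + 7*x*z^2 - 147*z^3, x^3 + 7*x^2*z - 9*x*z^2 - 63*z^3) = x^2 + 4*x*z - 21*z^2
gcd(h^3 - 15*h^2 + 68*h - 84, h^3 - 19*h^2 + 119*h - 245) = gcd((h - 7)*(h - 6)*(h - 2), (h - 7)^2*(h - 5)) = h - 7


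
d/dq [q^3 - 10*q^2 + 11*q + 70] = 3*q^2 - 20*q + 11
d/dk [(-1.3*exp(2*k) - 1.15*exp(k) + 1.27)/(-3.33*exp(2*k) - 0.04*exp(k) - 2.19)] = (-3.7775*exp(2*k) + 14.1522*exp(k) + 2.5693)*exp(k)/(11.0889*exp(4*k) + 0.2664*exp(3*k) + 14.587*exp(2*k) + 0.1752*exp(k) + 4.7961)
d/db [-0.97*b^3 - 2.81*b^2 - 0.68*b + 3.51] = -2.91*b^2 - 5.62*b - 0.68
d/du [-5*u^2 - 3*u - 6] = -10*u - 3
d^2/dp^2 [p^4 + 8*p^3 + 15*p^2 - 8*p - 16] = 12*p^2 + 48*p + 30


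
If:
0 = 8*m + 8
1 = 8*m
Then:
No Solution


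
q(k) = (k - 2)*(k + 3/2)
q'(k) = 2*k - 1/2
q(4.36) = 13.83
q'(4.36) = 8.22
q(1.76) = -0.78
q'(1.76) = 3.02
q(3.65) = 8.50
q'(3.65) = 6.80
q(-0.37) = -2.68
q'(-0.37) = -1.24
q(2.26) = 0.98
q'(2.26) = 4.02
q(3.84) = 9.83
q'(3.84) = 7.18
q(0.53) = -2.98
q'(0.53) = 0.56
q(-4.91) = 23.56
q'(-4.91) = -10.32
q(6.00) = 30.00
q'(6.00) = 11.50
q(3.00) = 4.50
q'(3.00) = 5.50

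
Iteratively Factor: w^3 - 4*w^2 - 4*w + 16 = (w + 2)*(w^2 - 6*w + 8) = (w - 4)*(w + 2)*(w - 2)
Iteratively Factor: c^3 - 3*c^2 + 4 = (c - 2)*(c^2 - c - 2) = (c - 2)*(c + 1)*(c - 2)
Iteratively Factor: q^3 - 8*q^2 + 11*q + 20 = (q - 4)*(q^2 - 4*q - 5) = (q - 5)*(q - 4)*(q + 1)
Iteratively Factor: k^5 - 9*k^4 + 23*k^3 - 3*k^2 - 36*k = (k)*(k^4 - 9*k^3 + 23*k^2 - 3*k - 36) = k*(k - 3)*(k^3 - 6*k^2 + 5*k + 12) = k*(k - 3)^2*(k^2 - 3*k - 4) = k*(k - 3)^2*(k + 1)*(k - 4)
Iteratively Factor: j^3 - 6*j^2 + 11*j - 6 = (j - 3)*(j^2 - 3*j + 2) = (j - 3)*(j - 1)*(j - 2)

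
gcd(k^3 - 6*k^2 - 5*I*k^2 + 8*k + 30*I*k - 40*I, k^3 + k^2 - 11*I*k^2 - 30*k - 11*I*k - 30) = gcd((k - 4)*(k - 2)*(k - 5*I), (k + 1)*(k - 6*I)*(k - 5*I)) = k - 5*I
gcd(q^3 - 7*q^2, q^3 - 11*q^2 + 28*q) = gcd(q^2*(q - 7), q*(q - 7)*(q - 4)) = q^2 - 7*q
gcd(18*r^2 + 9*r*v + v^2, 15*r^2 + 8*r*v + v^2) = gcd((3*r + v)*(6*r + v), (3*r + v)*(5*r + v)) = 3*r + v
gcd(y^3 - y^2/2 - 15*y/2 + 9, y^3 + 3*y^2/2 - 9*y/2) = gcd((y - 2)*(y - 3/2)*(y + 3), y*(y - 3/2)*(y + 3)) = y^2 + 3*y/2 - 9/2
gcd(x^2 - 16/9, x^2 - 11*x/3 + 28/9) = x - 4/3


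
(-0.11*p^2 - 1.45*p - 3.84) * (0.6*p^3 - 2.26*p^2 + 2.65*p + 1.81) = -0.066*p^5 - 0.6214*p^4 + 0.6815*p^3 + 4.6368*p^2 - 12.8005*p - 6.9504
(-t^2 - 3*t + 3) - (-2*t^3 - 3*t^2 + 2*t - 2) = 2*t^3 + 2*t^2 - 5*t + 5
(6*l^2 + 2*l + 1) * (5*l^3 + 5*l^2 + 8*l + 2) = 30*l^5 + 40*l^4 + 63*l^3 + 33*l^2 + 12*l + 2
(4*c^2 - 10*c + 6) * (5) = 20*c^2 - 50*c + 30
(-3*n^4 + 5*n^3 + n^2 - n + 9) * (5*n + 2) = -15*n^5 + 19*n^4 + 15*n^3 - 3*n^2 + 43*n + 18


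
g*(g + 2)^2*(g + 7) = g^4 + 11*g^3 + 32*g^2 + 28*g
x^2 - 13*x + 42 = (x - 7)*(x - 6)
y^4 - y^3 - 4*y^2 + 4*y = y*(y - 2)*(y - 1)*(y + 2)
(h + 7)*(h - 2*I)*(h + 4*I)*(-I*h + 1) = -I*h^4 + 3*h^3 - 7*I*h^3 + 21*h^2 - 6*I*h^2 + 8*h - 42*I*h + 56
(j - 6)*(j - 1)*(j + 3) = j^3 - 4*j^2 - 15*j + 18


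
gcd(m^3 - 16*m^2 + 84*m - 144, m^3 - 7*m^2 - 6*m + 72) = m^2 - 10*m + 24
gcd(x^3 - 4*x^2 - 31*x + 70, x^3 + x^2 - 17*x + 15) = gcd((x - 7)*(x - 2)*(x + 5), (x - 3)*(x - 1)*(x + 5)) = x + 5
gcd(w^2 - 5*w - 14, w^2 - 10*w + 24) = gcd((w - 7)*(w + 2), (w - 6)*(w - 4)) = 1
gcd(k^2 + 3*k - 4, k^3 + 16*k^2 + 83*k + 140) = k + 4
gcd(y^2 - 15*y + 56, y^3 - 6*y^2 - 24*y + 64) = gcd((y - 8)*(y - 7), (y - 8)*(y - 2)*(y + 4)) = y - 8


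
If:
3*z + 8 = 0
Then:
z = -8/3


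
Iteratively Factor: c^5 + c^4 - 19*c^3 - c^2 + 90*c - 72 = (c + 3)*(c^4 - 2*c^3 - 13*c^2 + 38*c - 24) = (c + 3)*(c + 4)*(c^3 - 6*c^2 + 11*c - 6) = (c - 3)*(c + 3)*(c + 4)*(c^2 - 3*c + 2) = (c - 3)*(c - 2)*(c + 3)*(c + 4)*(c - 1)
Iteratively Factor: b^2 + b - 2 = (b - 1)*(b + 2)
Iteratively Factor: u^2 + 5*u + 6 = (u + 3)*(u + 2)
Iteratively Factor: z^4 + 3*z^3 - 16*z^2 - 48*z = (z - 4)*(z^3 + 7*z^2 + 12*z) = z*(z - 4)*(z^2 + 7*z + 12) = z*(z - 4)*(z + 3)*(z + 4)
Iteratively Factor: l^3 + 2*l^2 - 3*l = (l - 1)*(l^2 + 3*l) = l*(l - 1)*(l + 3)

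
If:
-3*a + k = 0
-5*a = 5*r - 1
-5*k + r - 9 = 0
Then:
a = -11/20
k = -33/20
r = 3/4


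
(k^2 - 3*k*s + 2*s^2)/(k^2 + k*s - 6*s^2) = (k - s)/(k + 3*s)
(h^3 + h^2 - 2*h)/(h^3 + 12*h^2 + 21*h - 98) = h*(h^2 + h - 2)/(h^3 + 12*h^2 + 21*h - 98)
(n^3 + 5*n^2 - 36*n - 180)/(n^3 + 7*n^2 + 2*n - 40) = (n^2 - 36)/(n^2 + 2*n - 8)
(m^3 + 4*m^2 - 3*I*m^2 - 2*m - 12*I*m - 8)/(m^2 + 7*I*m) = (m^3 + m^2*(4 - 3*I) - 2*m*(1 + 6*I) - 8)/(m*(m + 7*I))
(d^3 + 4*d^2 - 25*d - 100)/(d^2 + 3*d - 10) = (d^2 - d - 20)/(d - 2)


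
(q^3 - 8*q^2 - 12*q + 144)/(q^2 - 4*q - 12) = (q^2 - 2*q - 24)/(q + 2)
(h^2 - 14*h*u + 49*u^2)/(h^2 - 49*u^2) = (h - 7*u)/(h + 7*u)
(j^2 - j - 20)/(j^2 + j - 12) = (j - 5)/(j - 3)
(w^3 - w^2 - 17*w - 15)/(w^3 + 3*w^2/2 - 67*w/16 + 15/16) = 16*(w^2 - 4*w - 5)/(16*w^2 - 24*w + 5)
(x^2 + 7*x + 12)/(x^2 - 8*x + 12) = (x^2 + 7*x + 12)/(x^2 - 8*x + 12)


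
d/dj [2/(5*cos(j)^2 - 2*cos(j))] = 4*(-sin(j)/cos(j)^2 + 5*tan(j))/(5*cos(j) - 2)^2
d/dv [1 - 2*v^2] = -4*v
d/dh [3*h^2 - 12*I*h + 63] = 6*h - 12*I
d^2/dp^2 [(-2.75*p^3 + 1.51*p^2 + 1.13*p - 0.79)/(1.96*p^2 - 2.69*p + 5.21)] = (-1.4210854715202e-14*p^5 + 40.9699139999999*p^3 + 120.51957*p^2 - 492.121122*p + 118.350146)/(7.529536*p^6 - 31.001712*p^5 + 102.592476*p^4 - 184.280333*p^3 + 272.707551*p^2 - 219.052887*p + 141.420761)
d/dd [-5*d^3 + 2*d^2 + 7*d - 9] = -15*d^2 + 4*d + 7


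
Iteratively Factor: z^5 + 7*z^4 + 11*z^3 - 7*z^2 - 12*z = (z + 1)*(z^4 + 6*z^3 + 5*z^2 - 12*z) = z*(z + 1)*(z^3 + 6*z^2 + 5*z - 12) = z*(z - 1)*(z + 1)*(z^2 + 7*z + 12) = z*(z - 1)*(z + 1)*(z + 3)*(z + 4)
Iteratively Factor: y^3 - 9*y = (y - 3)*(y^2 + 3*y) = y*(y - 3)*(y + 3)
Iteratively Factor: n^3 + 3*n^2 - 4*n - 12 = (n + 3)*(n^2 - 4) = (n + 2)*(n + 3)*(n - 2)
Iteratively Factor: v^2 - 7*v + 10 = (v - 5)*(v - 2)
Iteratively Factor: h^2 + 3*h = (h + 3)*(h)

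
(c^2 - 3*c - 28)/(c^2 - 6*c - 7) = (c + 4)/(c + 1)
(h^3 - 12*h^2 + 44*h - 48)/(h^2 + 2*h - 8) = (h^2 - 10*h + 24)/(h + 4)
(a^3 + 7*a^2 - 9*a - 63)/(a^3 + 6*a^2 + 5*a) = (a^3 + 7*a^2 - 9*a - 63)/(a*(a^2 + 6*a + 5))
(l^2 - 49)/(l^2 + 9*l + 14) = (l - 7)/(l + 2)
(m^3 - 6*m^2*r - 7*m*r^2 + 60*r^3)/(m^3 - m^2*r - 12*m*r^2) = (m - 5*r)/m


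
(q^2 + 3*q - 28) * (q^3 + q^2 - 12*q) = q^5 + 4*q^4 - 37*q^3 - 64*q^2 + 336*q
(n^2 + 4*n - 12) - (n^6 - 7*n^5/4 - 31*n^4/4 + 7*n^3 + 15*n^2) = -n^6 + 7*n^5/4 + 31*n^4/4 - 7*n^3 - 14*n^2 + 4*n - 12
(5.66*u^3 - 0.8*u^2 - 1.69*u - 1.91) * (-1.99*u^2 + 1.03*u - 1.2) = -11.2634*u^5 + 7.4218*u^4 - 4.2529*u^3 + 3.0202*u^2 + 0.0607*u + 2.292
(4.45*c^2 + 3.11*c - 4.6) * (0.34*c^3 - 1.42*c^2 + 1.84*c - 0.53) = 1.513*c^5 - 5.2616*c^4 + 2.2078*c^3 + 9.8959*c^2 - 10.1123*c + 2.438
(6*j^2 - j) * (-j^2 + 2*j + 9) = -6*j^4 + 13*j^3 + 52*j^2 - 9*j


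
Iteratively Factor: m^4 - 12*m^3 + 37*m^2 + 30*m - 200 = (m - 4)*(m^3 - 8*m^2 + 5*m + 50) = (m - 5)*(m - 4)*(m^2 - 3*m - 10) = (m - 5)^2*(m - 4)*(m + 2)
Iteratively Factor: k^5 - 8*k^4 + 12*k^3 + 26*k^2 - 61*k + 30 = (k - 1)*(k^4 - 7*k^3 + 5*k^2 + 31*k - 30) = (k - 1)^2*(k^3 - 6*k^2 - k + 30) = (k - 5)*(k - 1)^2*(k^2 - k - 6) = (k - 5)*(k - 1)^2*(k + 2)*(k - 3)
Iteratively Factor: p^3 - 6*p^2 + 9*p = (p - 3)*(p^2 - 3*p) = p*(p - 3)*(p - 3)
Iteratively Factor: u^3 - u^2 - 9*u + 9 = (u - 1)*(u^2 - 9) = (u - 3)*(u - 1)*(u + 3)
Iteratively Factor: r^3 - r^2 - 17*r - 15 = (r + 1)*(r^2 - 2*r - 15) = (r + 1)*(r + 3)*(r - 5)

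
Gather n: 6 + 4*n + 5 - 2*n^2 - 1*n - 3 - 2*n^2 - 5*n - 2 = -4*n^2 - 2*n + 6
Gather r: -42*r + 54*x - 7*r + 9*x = -49*r + 63*x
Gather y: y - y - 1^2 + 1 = 0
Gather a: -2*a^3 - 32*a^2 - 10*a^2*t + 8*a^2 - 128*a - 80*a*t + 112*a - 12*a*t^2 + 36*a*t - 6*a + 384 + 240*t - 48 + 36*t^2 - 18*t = -2*a^3 + a^2*(-10*t - 24) + a*(-12*t^2 - 44*t - 22) + 36*t^2 + 222*t + 336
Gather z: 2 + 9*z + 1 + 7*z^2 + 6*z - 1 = 7*z^2 + 15*z + 2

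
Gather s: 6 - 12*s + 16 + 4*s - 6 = 16 - 8*s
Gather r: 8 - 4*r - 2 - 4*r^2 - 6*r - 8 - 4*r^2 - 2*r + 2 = -8*r^2 - 12*r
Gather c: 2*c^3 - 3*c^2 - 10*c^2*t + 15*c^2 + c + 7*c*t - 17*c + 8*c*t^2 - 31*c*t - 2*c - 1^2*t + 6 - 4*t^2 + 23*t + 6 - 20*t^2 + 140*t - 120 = 2*c^3 + c^2*(12 - 10*t) + c*(8*t^2 - 24*t - 18) - 24*t^2 + 162*t - 108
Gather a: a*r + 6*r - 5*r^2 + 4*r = a*r - 5*r^2 + 10*r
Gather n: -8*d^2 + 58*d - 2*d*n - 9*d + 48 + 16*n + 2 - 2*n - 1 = -8*d^2 + 49*d + n*(14 - 2*d) + 49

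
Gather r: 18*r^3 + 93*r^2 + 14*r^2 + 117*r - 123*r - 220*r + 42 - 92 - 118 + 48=18*r^3 + 107*r^2 - 226*r - 120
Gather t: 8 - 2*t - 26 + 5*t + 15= 3*t - 3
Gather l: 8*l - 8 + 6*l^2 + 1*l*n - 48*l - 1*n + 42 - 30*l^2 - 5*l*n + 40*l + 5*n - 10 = -24*l^2 - 4*l*n + 4*n + 24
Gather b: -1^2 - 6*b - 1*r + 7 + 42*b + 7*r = 36*b + 6*r + 6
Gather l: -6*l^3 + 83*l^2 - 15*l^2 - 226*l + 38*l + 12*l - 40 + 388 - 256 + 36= -6*l^3 + 68*l^2 - 176*l + 128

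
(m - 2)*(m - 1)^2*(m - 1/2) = m^4 - 9*m^3/2 + 7*m^2 - 9*m/2 + 1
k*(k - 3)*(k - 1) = k^3 - 4*k^2 + 3*k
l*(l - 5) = l^2 - 5*l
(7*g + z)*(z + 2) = 7*g*z + 14*g + z^2 + 2*z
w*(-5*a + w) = -5*a*w + w^2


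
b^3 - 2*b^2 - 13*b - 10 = (b - 5)*(b + 1)*(b + 2)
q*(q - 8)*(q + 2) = q^3 - 6*q^2 - 16*q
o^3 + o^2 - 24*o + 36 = (o - 3)*(o - 2)*(o + 6)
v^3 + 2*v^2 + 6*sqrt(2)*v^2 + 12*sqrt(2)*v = v*(v + 2)*(v + 6*sqrt(2))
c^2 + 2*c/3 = c*(c + 2/3)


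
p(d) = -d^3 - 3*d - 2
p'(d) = -3*d^2 - 3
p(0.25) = -2.77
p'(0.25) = -3.19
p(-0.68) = 0.35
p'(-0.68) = -4.39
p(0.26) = -2.80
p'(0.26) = -3.20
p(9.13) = -790.44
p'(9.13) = -253.07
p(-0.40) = -0.74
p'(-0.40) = -3.48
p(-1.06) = 2.37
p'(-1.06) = -6.37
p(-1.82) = 9.49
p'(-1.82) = -12.94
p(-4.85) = 126.63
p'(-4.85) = -73.57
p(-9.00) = 754.00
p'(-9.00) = -246.00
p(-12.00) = 1762.00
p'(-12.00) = -435.00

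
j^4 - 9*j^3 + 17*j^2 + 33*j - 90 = (j - 5)*(j - 3)^2*(j + 2)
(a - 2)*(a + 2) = a^2 - 4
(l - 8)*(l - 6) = l^2 - 14*l + 48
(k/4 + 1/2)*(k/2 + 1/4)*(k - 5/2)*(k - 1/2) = k^4/8 - k^3/16 - 21*k^2/32 + k/64 + 5/32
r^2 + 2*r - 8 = (r - 2)*(r + 4)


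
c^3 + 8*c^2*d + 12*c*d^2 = c*(c + 2*d)*(c + 6*d)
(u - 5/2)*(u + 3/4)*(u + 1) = u^3 - 3*u^2/4 - 29*u/8 - 15/8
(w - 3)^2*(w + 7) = w^3 + w^2 - 33*w + 63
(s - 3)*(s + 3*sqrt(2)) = s^2 - 3*s + 3*sqrt(2)*s - 9*sqrt(2)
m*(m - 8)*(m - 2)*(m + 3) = m^4 - 7*m^3 - 14*m^2 + 48*m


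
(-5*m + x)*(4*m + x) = -20*m^2 - m*x + x^2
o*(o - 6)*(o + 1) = o^3 - 5*o^2 - 6*o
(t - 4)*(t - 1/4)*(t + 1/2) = t^3 - 15*t^2/4 - 9*t/8 + 1/2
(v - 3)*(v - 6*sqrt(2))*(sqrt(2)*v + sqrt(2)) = sqrt(2)*v^3 - 12*v^2 - 2*sqrt(2)*v^2 - 3*sqrt(2)*v + 24*v + 36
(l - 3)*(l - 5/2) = l^2 - 11*l/2 + 15/2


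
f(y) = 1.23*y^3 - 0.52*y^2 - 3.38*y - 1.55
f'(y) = 3.69*y^2 - 1.04*y - 3.38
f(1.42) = -3.88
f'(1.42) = 2.58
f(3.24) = 23.88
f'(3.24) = 31.99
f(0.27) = -2.48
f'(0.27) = -3.39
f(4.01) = 55.85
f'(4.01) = 51.79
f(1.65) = -3.02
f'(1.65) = 4.95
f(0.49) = -3.19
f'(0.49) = -3.00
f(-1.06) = -0.02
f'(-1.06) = 1.87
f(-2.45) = -14.48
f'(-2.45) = 21.32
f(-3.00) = -29.30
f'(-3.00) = 32.95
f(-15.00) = -4219.10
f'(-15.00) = 842.47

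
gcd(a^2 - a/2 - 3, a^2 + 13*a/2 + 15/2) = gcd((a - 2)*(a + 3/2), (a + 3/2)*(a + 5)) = a + 3/2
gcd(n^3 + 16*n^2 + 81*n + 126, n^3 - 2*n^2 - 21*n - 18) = n + 3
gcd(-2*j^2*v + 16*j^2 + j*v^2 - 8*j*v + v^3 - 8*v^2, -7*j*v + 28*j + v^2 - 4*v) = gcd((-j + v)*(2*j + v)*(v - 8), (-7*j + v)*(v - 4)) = 1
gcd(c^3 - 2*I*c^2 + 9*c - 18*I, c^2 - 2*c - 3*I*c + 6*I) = c - 3*I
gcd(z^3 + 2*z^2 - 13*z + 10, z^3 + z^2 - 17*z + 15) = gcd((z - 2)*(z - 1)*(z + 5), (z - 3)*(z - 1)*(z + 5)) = z^2 + 4*z - 5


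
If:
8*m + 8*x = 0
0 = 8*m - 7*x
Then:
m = 0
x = 0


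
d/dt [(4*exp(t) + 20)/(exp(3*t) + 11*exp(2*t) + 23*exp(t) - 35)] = 8*(-exp(t) - 3)*exp(t)/(exp(4*t) + 12*exp(3*t) + 22*exp(2*t) - 84*exp(t) + 49)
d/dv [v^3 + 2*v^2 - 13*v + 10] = 3*v^2 + 4*v - 13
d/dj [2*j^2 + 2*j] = 4*j + 2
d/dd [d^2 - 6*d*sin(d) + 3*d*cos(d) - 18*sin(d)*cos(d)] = -3*d*sin(d) - 6*d*cos(d) + 2*d - 6*sin(d) + 3*cos(d) - 18*cos(2*d)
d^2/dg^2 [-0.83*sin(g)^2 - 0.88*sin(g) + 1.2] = 0.88*sin(g) - 1.66*cos(2*g)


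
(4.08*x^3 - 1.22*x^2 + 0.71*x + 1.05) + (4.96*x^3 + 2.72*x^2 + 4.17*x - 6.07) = 9.04*x^3 + 1.5*x^2 + 4.88*x - 5.02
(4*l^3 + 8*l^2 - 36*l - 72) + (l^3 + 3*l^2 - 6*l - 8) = 5*l^3 + 11*l^2 - 42*l - 80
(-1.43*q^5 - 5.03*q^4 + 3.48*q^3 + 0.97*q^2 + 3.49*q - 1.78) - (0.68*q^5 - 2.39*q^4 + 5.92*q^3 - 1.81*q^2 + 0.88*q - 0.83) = -2.11*q^5 - 2.64*q^4 - 2.44*q^3 + 2.78*q^2 + 2.61*q - 0.95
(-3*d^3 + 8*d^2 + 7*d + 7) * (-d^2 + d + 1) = 3*d^5 - 11*d^4 - 2*d^3 + 8*d^2 + 14*d + 7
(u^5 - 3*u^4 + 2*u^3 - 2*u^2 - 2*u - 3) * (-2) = -2*u^5 + 6*u^4 - 4*u^3 + 4*u^2 + 4*u + 6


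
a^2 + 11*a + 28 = (a + 4)*(a + 7)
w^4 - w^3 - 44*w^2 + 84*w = w*(w - 6)*(w - 2)*(w + 7)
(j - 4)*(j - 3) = j^2 - 7*j + 12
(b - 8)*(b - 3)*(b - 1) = b^3 - 12*b^2 + 35*b - 24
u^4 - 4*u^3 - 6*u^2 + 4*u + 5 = (u - 5)*(u - 1)*(u + 1)^2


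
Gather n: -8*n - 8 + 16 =8 - 8*n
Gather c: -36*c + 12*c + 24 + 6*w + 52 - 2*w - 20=-24*c + 4*w + 56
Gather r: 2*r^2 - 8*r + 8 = 2*r^2 - 8*r + 8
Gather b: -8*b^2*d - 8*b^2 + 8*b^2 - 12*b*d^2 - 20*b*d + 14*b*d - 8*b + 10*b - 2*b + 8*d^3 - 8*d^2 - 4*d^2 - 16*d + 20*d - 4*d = -8*b^2*d + b*(-12*d^2 - 6*d) + 8*d^3 - 12*d^2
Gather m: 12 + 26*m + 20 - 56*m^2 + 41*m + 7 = -56*m^2 + 67*m + 39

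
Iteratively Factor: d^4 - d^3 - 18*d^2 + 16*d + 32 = (d + 4)*(d^3 - 5*d^2 + 2*d + 8) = (d - 2)*(d + 4)*(d^2 - 3*d - 4) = (d - 2)*(d + 1)*(d + 4)*(d - 4)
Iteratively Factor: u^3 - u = (u - 1)*(u^2 + u) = (u - 1)*(u + 1)*(u)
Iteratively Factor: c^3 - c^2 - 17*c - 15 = (c + 1)*(c^2 - 2*c - 15) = (c + 1)*(c + 3)*(c - 5)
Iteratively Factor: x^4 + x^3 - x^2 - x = (x)*(x^3 + x^2 - x - 1) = x*(x + 1)*(x^2 - 1) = x*(x + 1)^2*(x - 1)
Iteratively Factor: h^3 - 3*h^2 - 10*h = (h - 5)*(h^2 + 2*h) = h*(h - 5)*(h + 2)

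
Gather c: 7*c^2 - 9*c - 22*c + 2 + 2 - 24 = 7*c^2 - 31*c - 20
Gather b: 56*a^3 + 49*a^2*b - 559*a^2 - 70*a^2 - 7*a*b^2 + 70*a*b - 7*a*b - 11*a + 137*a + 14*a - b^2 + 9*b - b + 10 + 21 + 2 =56*a^3 - 629*a^2 + 140*a + b^2*(-7*a - 1) + b*(49*a^2 + 63*a + 8) + 33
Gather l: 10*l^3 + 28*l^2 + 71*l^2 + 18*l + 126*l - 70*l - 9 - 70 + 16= 10*l^3 + 99*l^2 + 74*l - 63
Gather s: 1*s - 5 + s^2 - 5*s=s^2 - 4*s - 5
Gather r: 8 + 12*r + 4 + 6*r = 18*r + 12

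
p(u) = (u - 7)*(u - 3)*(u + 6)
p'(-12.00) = 489.00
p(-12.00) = -1710.00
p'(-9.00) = 276.00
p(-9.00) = -576.00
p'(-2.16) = -7.72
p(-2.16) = 181.50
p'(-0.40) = -35.32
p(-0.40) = 140.90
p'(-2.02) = -10.60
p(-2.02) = 180.22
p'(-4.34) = 52.23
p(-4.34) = 138.17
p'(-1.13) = -26.13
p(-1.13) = 163.52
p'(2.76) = -38.23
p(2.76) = 8.91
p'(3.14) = -34.54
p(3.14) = -4.94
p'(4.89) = -6.38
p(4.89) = -43.43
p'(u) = (u - 7)*(u - 3) + (u - 7)*(u + 6) + (u - 3)*(u + 6)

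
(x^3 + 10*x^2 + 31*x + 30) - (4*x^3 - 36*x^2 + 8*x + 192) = -3*x^3 + 46*x^2 + 23*x - 162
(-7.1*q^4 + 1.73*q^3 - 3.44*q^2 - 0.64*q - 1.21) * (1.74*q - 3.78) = -12.354*q^5 + 29.8482*q^4 - 12.525*q^3 + 11.8896*q^2 + 0.3138*q + 4.5738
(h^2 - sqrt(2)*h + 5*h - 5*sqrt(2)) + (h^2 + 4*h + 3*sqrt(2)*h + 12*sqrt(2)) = 2*h^2 + 2*sqrt(2)*h + 9*h + 7*sqrt(2)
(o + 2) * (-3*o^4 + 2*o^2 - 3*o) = -3*o^5 - 6*o^4 + 2*o^3 + o^2 - 6*o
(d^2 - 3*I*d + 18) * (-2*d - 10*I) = -2*d^3 - 4*I*d^2 - 66*d - 180*I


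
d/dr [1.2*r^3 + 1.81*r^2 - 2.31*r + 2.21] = 3.6*r^2 + 3.62*r - 2.31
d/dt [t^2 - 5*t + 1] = 2*t - 5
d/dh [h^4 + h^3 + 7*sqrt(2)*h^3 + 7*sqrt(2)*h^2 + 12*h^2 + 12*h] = 4*h^3 + 3*h^2 + 21*sqrt(2)*h^2 + 14*sqrt(2)*h + 24*h + 12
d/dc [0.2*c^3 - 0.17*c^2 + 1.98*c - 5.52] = 0.6*c^2 - 0.34*c + 1.98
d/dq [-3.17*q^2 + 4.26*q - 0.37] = 4.26 - 6.34*q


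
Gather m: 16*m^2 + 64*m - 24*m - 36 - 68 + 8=16*m^2 + 40*m - 96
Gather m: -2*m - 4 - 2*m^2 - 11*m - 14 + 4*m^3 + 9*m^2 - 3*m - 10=4*m^3 + 7*m^2 - 16*m - 28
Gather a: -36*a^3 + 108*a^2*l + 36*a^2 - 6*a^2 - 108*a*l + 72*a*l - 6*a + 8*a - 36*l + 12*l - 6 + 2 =-36*a^3 + a^2*(108*l + 30) + a*(2 - 36*l) - 24*l - 4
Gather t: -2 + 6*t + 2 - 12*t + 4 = 4 - 6*t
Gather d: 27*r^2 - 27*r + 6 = 27*r^2 - 27*r + 6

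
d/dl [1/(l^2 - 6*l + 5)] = 2*(3 - l)/(l^2 - 6*l + 5)^2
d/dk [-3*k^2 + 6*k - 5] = 6 - 6*k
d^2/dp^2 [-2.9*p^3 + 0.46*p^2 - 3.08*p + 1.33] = 0.92 - 17.4*p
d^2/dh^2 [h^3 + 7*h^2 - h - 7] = 6*h + 14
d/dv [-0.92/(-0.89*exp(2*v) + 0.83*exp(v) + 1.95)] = (0.7636 - 1.6376*exp(v))*exp(v)/(-0.89*exp(2*v) + 0.83*exp(v) + 1.95)^2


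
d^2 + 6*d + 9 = (d + 3)^2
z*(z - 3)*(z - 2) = z^3 - 5*z^2 + 6*z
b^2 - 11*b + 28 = (b - 7)*(b - 4)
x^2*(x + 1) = x^3 + x^2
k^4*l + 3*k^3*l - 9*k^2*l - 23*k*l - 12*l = (k - 3)*(k + 1)*(k + 4)*(k*l + l)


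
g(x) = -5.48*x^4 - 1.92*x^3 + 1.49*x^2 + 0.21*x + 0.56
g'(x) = -21.92*x^3 - 5.76*x^2 + 2.98*x + 0.21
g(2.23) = -148.37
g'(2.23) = -264.87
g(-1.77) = -38.28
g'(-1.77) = 98.44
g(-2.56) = -193.36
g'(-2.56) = 322.59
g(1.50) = -30.00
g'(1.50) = -82.26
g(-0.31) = 0.64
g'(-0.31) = -0.61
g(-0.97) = -1.34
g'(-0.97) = 11.91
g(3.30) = -701.40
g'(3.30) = -840.42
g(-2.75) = -262.23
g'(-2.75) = 404.32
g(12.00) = -116733.40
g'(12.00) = -38671.23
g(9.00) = -37230.82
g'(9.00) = -16419.21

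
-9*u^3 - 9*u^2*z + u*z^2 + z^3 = (-3*u + z)*(u + z)*(3*u + z)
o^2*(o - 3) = o^3 - 3*o^2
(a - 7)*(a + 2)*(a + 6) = a^3 + a^2 - 44*a - 84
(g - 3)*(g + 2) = g^2 - g - 6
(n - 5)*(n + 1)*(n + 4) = n^3 - 21*n - 20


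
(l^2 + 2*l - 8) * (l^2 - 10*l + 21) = l^4 - 8*l^3 - 7*l^2 + 122*l - 168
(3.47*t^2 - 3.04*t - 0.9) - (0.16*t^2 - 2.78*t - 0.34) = 3.31*t^2 - 0.26*t - 0.56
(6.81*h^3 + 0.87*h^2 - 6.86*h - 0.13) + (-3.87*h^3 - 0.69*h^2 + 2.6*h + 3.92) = 2.94*h^3 + 0.18*h^2 - 4.26*h + 3.79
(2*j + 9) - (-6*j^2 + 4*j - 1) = 6*j^2 - 2*j + 10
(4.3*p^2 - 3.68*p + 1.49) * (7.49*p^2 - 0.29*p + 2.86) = 32.207*p^4 - 28.8102*p^3 + 24.5253*p^2 - 10.9569*p + 4.2614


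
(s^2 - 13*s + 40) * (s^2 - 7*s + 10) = s^4 - 20*s^3 + 141*s^2 - 410*s + 400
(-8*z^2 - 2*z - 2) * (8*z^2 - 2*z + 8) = -64*z^4 - 76*z^2 - 12*z - 16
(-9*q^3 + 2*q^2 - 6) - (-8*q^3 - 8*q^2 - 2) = -q^3 + 10*q^2 - 4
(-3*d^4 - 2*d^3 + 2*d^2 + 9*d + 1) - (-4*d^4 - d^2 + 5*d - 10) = d^4 - 2*d^3 + 3*d^2 + 4*d + 11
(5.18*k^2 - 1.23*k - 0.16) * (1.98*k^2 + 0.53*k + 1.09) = 10.2564*k^4 + 0.31*k^3 + 4.6775*k^2 - 1.4255*k - 0.1744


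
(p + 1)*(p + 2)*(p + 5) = p^3 + 8*p^2 + 17*p + 10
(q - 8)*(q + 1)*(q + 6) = q^3 - q^2 - 50*q - 48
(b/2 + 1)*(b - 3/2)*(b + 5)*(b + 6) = b^4/2 + 23*b^3/4 + 65*b^2/4 - 9*b - 45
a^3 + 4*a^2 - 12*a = a*(a - 2)*(a + 6)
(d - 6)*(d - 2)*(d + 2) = d^3 - 6*d^2 - 4*d + 24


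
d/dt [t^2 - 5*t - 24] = 2*t - 5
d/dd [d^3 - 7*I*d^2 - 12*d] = 3*d^2 - 14*I*d - 12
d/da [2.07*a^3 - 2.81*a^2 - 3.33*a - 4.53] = 6.21*a^2 - 5.62*a - 3.33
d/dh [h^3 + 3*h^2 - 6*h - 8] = 3*h^2 + 6*h - 6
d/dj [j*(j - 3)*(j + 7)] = 3*j^2 + 8*j - 21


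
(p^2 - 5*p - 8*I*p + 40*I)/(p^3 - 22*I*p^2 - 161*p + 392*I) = (p - 5)/(p^2 - 14*I*p - 49)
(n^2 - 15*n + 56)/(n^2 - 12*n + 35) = (n - 8)/(n - 5)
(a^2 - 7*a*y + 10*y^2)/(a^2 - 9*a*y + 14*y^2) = (-a + 5*y)/(-a + 7*y)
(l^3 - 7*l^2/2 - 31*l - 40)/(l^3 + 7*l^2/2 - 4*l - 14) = (2*l^2 - 11*l - 40)/(2*l^2 + 3*l - 14)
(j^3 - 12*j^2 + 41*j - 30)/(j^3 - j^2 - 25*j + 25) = (j - 6)/(j + 5)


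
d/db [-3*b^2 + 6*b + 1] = 6 - 6*b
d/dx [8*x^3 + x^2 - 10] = 2*x*(12*x + 1)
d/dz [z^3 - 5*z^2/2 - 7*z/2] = 3*z^2 - 5*z - 7/2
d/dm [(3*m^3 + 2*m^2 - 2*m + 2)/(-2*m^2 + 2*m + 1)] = 3*(-2*m^4 + 4*m^3 + 3*m^2 + 4*m - 2)/(4*m^4 - 8*m^3 + 4*m + 1)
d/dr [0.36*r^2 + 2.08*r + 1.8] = 0.72*r + 2.08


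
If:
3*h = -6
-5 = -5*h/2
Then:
No Solution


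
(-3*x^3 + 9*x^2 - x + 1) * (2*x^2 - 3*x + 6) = -6*x^5 + 27*x^4 - 47*x^3 + 59*x^2 - 9*x + 6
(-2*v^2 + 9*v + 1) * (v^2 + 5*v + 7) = -2*v^4 - v^3 + 32*v^2 + 68*v + 7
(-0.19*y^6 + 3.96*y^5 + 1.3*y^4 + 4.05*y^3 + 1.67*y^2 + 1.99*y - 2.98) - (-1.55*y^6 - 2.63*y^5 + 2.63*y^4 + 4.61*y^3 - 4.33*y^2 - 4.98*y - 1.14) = 1.36*y^6 + 6.59*y^5 - 1.33*y^4 - 0.56*y^3 + 6.0*y^2 + 6.97*y - 1.84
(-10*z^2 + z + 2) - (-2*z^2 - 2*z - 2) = -8*z^2 + 3*z + 4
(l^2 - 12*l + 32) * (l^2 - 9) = l^4 - 12*l^3 + 23*l^2 + 108*l - 288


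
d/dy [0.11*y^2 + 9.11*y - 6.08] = 0.22*y + 9.11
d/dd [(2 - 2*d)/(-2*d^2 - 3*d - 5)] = 4*(-d^2 + 2*d + 4)/(4*d^4 + 12*d^3 + 29*d^2 + 30*d + 25)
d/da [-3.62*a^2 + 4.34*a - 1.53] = 4.34 - 7.24*a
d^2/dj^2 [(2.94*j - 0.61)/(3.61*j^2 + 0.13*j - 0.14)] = ((3.6398 - 63.6804*j)*(3.61*j^2 + 0.13*j - 0.14) + (2.94*j - 0.61)*(7.22*j + 0.13)*(14.44*j + 0.26))/(3.61*j^2 + 0.13*j - 0.14)^3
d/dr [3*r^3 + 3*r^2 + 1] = 3*r*(3*r + 2)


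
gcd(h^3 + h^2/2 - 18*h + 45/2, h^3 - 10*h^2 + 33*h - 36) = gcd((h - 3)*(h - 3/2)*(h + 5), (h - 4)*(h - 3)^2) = h - 3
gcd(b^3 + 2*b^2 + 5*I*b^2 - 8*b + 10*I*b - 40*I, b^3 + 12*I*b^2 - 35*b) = b + 5*I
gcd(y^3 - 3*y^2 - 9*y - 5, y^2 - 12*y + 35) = y - 5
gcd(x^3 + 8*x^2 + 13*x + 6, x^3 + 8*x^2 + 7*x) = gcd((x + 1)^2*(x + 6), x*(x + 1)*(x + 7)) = x + 1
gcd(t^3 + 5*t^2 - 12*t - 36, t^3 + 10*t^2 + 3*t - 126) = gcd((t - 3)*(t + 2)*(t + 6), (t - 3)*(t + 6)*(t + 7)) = t^2 + 3*t - 18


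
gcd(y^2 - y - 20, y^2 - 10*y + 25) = y - 5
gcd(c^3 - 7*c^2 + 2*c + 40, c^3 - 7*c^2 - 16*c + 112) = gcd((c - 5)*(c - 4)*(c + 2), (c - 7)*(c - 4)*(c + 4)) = c - 4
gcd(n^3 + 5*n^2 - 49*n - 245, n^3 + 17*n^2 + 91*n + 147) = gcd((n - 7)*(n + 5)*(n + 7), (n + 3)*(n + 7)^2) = n + 7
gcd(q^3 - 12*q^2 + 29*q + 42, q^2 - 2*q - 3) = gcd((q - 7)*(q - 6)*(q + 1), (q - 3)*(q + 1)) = q + 1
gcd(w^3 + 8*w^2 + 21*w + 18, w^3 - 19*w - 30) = w^2 + 5*w + 6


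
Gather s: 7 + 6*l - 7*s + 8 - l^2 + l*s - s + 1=-l^2 + 6*l + s*(l - 8) + 16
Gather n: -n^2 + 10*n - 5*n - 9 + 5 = -n^2 + 5*n - 4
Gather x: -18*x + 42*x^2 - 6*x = 42*x^2 - 24*x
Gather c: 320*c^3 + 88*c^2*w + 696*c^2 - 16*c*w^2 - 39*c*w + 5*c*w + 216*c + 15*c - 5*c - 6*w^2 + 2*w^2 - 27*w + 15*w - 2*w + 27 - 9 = 320*c^3 + c^2*(88*w + 696) + c*(-16*w^2 - 34*w + 226) - 4*w^2 - 14*w + 18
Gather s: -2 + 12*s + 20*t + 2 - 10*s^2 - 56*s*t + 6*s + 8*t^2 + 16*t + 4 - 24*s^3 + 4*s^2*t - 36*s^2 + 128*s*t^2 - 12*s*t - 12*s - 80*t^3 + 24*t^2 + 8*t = -24*s^3 + s^2*(4*t - 46) + s*(128*t^2 - 68*t + 6) - 80*t^3 + 32*t^2 + 44*t + 4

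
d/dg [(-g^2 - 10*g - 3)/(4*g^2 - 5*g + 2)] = 5*(9*g^2 + 4*g - 7)/(16*g^4 - 40*g^3 + 41*g^2 - 20*g + 4)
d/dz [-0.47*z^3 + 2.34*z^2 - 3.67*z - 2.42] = -1.41*z^2 + 4.68*z - 3.67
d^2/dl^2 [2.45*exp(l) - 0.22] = 2.45*exp(l)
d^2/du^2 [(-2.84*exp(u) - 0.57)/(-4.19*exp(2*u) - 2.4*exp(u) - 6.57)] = (49.859324*exp(4*u) + 11.468868*exp(3*u) - 451.886472*exp(2*u) - 104.262444*exp(u) + 113.600556)*exp(u)/(73.560059*exp(6*u) + 126.40392*exp(5*u) + 418.433931*exp(4*u) + 410.23152*exp(3*u) + 656.112393*exp(2*u) + 310.78728*exp(u) + 283.593393)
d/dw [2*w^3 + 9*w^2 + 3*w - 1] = 6*w^2 + 18*w + 3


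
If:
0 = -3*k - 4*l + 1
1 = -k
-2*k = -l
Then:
No Solution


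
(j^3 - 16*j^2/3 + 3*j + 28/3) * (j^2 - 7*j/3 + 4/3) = j^5 - 23*j^4/3 + 151*j^3/9 - 43*j^2/9 - 160*j/9 + 112/9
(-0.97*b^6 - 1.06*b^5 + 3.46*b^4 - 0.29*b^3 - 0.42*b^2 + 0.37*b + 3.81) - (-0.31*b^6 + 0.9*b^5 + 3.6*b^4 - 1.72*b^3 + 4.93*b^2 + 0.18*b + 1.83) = -0.66*b^6 - 1.96*b^5 - 0.14*b^4 + 1.43*b^3 - 5.35*b^2 + 0.19*b + 1.98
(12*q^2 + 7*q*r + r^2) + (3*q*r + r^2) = 12*q^2 + 10*q*r + 2*r^2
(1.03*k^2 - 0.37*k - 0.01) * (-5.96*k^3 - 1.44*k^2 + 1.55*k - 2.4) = -6.1388*k^5 + 0.722*k^4 + 2.1889*k^3 - 3.0311*k^2 + 0.8725*k + 0.024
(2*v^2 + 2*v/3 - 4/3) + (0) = 2*v^2 + 2*v/3 - 4/3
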